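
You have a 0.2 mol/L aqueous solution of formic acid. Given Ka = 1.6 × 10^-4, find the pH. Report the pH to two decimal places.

HCOOH ⇌ HCOO- + H+
Ka = [H+]²/(0.2 − [H+]) = 1.6 × 10^-4
Neglecting [H+] in the denominator: [H+] = √(1.6 × 10^-4 × 0.2) = 5.66 × 10^-3 M
pH = −log(5.66 × 10^-3) = 2.25

pH = 2.25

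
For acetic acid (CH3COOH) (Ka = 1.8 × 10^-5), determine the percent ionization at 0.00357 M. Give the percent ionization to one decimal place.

CH3COOH ⇌ CH3COO- + H+; let x = [H+] at equilibrium.
Ka = x²/(C₀ − x); solving the quadratic gives x = 2.45 × 10^-4 M.
Fraction ionized = 2.45 × 10^-4 / 0.00357 = 0.0686 → 6.9%

6.9%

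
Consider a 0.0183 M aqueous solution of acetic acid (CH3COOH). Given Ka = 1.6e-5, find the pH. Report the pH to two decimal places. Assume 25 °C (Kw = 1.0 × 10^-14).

pH = 3.27

CH3COOH ⇌ CH3COO- + H+
Ka = x²/(0.0183 − x) = 1.6 × 10^-5
Since Ka ≪ C₀, x ≈ √(Ka·C₀) = 5.41 × 10^-4 M.
pH = −log(5.41 × 10^-4) = 3.27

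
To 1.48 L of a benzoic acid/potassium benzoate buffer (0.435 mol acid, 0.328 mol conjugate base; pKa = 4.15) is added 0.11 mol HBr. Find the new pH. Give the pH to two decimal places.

pH = 3.75

After neutralization: n(C6H5COOH) = 0.545 mol, n(C6H5COO-) = 0.218 mol.
Henderson–Hasselbalch with mole ratio 0.218/0.545: pH = 4.15 + (-0.398)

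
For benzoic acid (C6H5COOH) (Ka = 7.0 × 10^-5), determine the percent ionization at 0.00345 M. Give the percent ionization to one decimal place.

C6H5COOH ⇌ C6H5COO- + H+; let x = [H+] at equilibrium.
Solve x² + 7e-05x − 2.41e-07 = 0 → x = 4.58 × 10^-4 M
Fraction ionized = 4.58 × 10^-4 / 0.00345 = 0.1328 → 13.3%

13.3%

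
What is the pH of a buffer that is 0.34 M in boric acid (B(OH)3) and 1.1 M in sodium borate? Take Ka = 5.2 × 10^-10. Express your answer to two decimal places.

pKa = −log(5.2 × 10^-10) = 9.284
Using pH = pKa + log([base]/[acid]) with [base]/[acid] = 1.1/0.34:
pH = 9.284 + (+0.510) = 9.79

pH = 9.79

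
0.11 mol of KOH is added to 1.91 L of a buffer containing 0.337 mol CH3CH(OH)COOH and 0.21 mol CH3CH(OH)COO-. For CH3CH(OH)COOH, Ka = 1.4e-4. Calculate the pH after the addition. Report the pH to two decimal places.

pH = 4.00

OH- converts CH3CH(OH)COOH to CH3CH(OH)COO-: CH3CH(OH)COOH → 0.227 mol, CH3CH(OH)COO- → 0.32 mol.
pKa = −log(1.4 × 10^-4) = 3.854
pH = pKa + log(n_CH3CH(OH)COO-/n_CH3CH(OH)COOH) = 3.854 + log(0.32/0.227) = 3.854 + (+0.149)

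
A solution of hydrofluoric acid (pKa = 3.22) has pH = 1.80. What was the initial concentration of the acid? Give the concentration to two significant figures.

[H+] = 10^(-1.80) = 1.58 × 10^-2 M = x
Ka = 10^(−3.22) = 6.03 × 10^-4
Ka = x²/(C₀ − x) ⇒ C₀ = x + x²/Ka
C₀ = 1.58 × 10^-2 + (1.58 × 10^-2)²/(6.03 × 10^-4) = 4.30 × 10^-1 M

C₀ = 4.3 × 10^-1 M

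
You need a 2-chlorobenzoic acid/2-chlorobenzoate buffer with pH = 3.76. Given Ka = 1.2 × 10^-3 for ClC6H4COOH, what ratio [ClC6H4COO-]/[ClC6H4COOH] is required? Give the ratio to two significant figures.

pKa = -log(1.2 × 10^-3) = 2.921
pH = pKa + log(r) ⇒ log(r) = 3.76 − 2.921 = +0.839
r = [ClC6H4COO-]/[ClC6H4COOH] = 10^(+0.839) = 6.9

ratio = 6.9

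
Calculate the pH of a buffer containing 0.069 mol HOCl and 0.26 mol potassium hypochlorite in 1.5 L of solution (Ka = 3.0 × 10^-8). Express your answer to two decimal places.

pKa = −log(3.0 × 10^-8) = 7.523
pH = pKa + log([A⁻]/[HA]) = 7.523 + log(0.26/0.069)
pH = 7.523 + (+0.576) = 8.10

pH = 8.10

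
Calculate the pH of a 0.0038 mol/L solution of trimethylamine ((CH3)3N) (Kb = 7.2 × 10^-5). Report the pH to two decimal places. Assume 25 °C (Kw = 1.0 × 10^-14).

(CH3)3N + H2O ⇌ (CH3)3NH+ + OH-
Kb = [OH-]²/(0.0038 − [OH-]) = 7.2 × 10^-5
Here C₀/Kb ≈ 52.8, so the small-[OH-] approximation fails. Use the quadratic:
[OH-] = [−7.2e-05 + √(7.2e-05² + 1.09e-06)]/2 = 4.88 × 10^-4 M
pOH = 3.31, so pH = 14.00 − pOH = 10.69

pH = 10.69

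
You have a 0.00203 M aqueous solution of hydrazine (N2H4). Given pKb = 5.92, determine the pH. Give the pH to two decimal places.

N2H4 + H2O ⇌ N2H5+ + OH-
Kb = 10^(−5.92) = 1.20 × 10^-6
Kb = [OH-]²/(0.00203 − [OH-]) = 1.20 × 10^-6
Neglecting [OH-] in the denominator: [OH-] = √(1.20 × 10^-6 × 0.00203) = 4.94 × 10^-5 M
Check: 2.4% ionized — well under 5%, approximation valid.
pOH = −log(4.94 × 10^-5) = 4.31; pH = 14.00 − 4.31 = 9.69

pH = 9.69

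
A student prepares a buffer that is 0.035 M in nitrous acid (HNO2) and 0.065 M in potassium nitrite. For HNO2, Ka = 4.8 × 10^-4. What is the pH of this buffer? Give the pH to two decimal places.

pH = 3.59

pKa = −log(4.8 × 10^-4) = 3.319
pH = pKa + log([A⁻]/[HA]) = 3.319 + log(0.065/0.035)
pH = 3.319 + (+0.269) = 3.59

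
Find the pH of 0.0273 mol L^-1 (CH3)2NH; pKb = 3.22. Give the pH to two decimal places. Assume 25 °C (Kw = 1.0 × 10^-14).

(CH3)2NH + H2O ⇌ (CH3)2NH2+ + OH-
Kb = 10^(−3.22) = 6.03 × 10^-4
From the ICE table, Kb = x²/(0.0273 − x) = 6.03 × 10^-4.
The 5% rule fails; solving x² + Kb·x − Kb·C₀ = 0 exactly:
x = (−Kb + √(Kb² + 4·Kb·C₀))/2 = 3.77 × 10^-3 M
pOH = 2.42, so pH = 14.00 − pOH = 11.58

pH = 11.58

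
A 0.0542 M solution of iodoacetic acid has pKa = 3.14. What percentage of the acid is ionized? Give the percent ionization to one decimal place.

ICH2COOH ⇌ ICH2COO- + H+; let x = [H+] at equilibrium.
Ka = 10^(−3.14) = 7.24 × 10^-4
Ka = x²/(C₀ − x); solving the quadratic gives x = 5.91 × 10^-3 M.
% ionization = x/C₀ × 100% = 5.91 × 10^-3/0.0542 × 100% = 10.9%

10.9%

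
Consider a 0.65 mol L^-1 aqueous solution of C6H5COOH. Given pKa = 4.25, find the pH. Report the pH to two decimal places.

pH = 2.22

C6H5COOH ⇌ C6H5COO- + H+
Ka = 10^(−4.25) = 5.62 × 10^-5
Ka = x²/(0.65 − x) = 5.62 × 10^-5
Assume x ≪ 0.65: x ≈ √(5.62 × 10^-5 × 0.65) = 6.04 × 10^-3 M
(x/C₀ = 0.93% < 5%, so the approximation holds.)
pH = −log(6.04 × 10^-3) = 2.22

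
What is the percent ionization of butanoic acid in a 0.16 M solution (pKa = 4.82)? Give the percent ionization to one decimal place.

1.0%

CH3(CH2)2COOH ⇌ CH3(CH2)2COO- + H+; let x = [H+] at equilibrium.
Ka = 10^(−4.82) = 1.51 × 10^-5
x ≈ √(Ka·C₀) = √(1.51 × 10^-5 × 0.16) = 1.55 × 10^-3 M
Fraction ionized = 1.55 × 10^-3 / 0.16 = 0.0097 → 1.0%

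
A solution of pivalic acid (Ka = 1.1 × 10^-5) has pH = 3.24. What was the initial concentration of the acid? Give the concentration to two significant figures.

[H+] = 10^(-3.24) = 5.75 × 10^-4 M = x
Ka = x²/(C₀ − x) ⇒ C₀ = x + x²/Ka
C₀ = 5.75 × 10^-4 + (5.75 × 10^-4)²/(1.1 × 10^-5) = 3.06 × 10^-2 M

C₀ = 3.1 × 10^-2 M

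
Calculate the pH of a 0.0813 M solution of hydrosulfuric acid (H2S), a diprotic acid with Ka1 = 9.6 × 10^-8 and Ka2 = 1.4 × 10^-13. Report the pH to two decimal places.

Since Ka1 ≫ Ka2, the first ionization dominates [H+].
Ka1 = x²/(0.0813 − x) = 9.6 × 10^-8
x ≈ √(9.6 × 10^-8 × 0.0813) = 8.83 × 10^-5 M
pH = −log(8.83 × 10^-5) = 4.05

pH = 4.05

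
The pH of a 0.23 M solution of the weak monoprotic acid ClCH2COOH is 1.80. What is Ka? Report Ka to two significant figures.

Ka = 1.2 × 10^-3

[H+] = 10^(-1.80) = 1.58 × 10^-2 M
At equilibrium [HA] = 0.23 − 1.58 × 10^-2 = 2.14 × 10^-1 M
Ka = [H+][A-]/[HA] = (1.58 × 10^-2)² / 2.14 × 10^-1 = 1.2 × 10^-3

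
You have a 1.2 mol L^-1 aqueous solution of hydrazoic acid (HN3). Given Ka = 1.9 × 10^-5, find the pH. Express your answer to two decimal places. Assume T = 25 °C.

pH = 2.32

HN3 ⇌ N3- + H+
Ka = [H+]²/(1.2 − [H+]) = 1.9 × 10^-5
Neglecting [H+] in the denominator: [H+] = √(1.9 × 10^-5 × 1.2) = 4.77 × 10^-3 M
pH = −log[H+] = −log(4.77 × 10^-3) = 2.32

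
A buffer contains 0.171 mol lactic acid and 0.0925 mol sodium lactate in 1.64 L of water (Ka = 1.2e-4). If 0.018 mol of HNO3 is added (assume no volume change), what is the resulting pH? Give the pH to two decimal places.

pH = 3.52

After neutralization: n(CH3CH(OH)COOH) = 0.189 mol, n(CH3CH(OH)COO-) = 0.0745 mol.
pKa = −log(1.2 × 10^-4) = 3.921
Henderson–Hasselbalch with mole ratio 0.0745/0.189: pH = 3.921 + (-0.404)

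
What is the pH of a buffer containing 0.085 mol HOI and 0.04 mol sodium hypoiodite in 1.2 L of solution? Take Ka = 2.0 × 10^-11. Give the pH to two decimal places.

pKa = −log(2.0 × 10^-11) = 10.699
Using pH = pKa + log([base]/[acid]) with [base]/[acid] = 0.04/0.085:
pH = 10.699 + (-0.327) = 10.37

pH = 10.37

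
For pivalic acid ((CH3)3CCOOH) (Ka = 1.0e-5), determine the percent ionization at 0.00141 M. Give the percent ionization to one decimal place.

8.1%

(CH3)3CCOOH ⇌ (CH3)3CCOO- + H+; let x = [H+] at equilibrium.
Ka = x²/(C₀ − x); solving the quadratic gives x = 1.14 × 10^-4 M.
Fraction ionized = 1.14 × 10^-4 / 0.00141 = 0.0809 → 8.1%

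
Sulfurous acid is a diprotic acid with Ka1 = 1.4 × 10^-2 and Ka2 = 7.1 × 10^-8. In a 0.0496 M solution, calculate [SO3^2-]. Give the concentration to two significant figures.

7.1 × 10^-8 M

First ionization gives [H+] ≈ [HSO3-] = 2.03 × 10^-2 M.
Second step: Ka2 = [H+][SO3^2-]/[HSO3-] ≈ [SO3^2-] (since [H+] ≈ [HSO3-]).
So [SO3^2-] ≈ Ka2.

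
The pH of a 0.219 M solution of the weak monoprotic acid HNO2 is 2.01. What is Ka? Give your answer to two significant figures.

Ka = 4.6 × 10^-4

[H+] = 10^(-2.01) = 9.77 × 10^-3 M
At equilibrium [HA] = 0.219 − 9.77 × 10^-3 = 2.09 × 10^-1 M
Ka = [H+][A-]/[HA] = (9.77 × 10^-3)² / 2.09 × 10^-1 = 4.6 × 10^-4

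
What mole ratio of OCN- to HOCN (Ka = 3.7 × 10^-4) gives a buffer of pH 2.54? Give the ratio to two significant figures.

pKa = -log(3.7 × 10^-4) = 3.432
pH = pKa + log(r) ⇒ log(r) = 2.54 − 3.432 = -0.892
r = [OCN-]/[HOCN] = 10^(-0.892) = 0.128

ratio = 0.13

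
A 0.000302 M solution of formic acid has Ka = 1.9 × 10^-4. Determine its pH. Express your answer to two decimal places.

pH = 3.79

HCOOH ⇌ HCOO- + H+
Let x = [H+] at equilibrium. Ka = x²/(0.000302 − x).
The 5% rule fails; solving x² + Ka·x − Ka·C₀ = 0 exactly:
x = [−0.00019 + √(0.00019² + 2.3e-07)]/2 = 1.63 × 10^-4 M
pH = −log[H+] = −log(1.63 × 10^-4) = 3.79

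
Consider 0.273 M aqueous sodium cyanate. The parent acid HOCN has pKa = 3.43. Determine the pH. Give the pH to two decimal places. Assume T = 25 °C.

pH = 8.43

OCN- is the conjugate base of the weak acid HOCN.
Ka = 10^(−3.43) = 3.72 × 10^-4
Kb = Kw/Ka = 1.0×10^-14 / 3.72 × 10^-4 = 2.69 × 10^-11
Let x = [OH-] at equilibrium. Kb = x²/(0.273 − x).
Assume x ≪ 0.273: x ≈ √(2.69 × 10^-11 × 0.273) = 2.71 × 10^-6 M
pOH = 5.57, so pH = 14.00 − pOH = 8.43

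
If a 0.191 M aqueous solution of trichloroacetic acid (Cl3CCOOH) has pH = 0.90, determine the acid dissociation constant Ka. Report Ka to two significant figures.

[H+] = 10^(-0.90) = 1.26 × 10^-1 M
At equilibrium [HA] = 0.191 − 1.26 × 10^-1 = 6.50 × 10^-2 M
Ka = [H+][A-]/[HA] = (1.26 × 10^-1)² / 6.50 × 10^-2 = 2.4 × 10^-1

Ka = 2.4 × 10^-1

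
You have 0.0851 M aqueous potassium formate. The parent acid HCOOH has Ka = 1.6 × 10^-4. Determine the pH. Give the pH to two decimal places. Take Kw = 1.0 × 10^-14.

pH = 8.36

HCOO- is the conjugate base of the weak acid HCOOH.
Kb = Kw/Ka = 1.0×10^-14 / 1.6 × 10^-4 = 6.25 × 10^-11
From the ICE table, Kb = x²/(0.0851 − x) = 6.25 × 10^-11.
Assume x ≪ 0.0851: x ≈ √(6.25 × 10^-11 × 0.0851) = 2.31 × 10^-6 M
pOH = −log(2.31 × 10^-6) = 5.64; pH = 14.00 − 5.64 = 8.36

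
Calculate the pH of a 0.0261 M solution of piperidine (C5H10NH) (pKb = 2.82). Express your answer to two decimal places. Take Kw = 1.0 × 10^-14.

C5H10NH + H2O ⇌ C5H10NH2+ + OH-
Kb = 10^(−2.82) = 1.51 × 10^-3
Let x = [OH-] at equilibrium. Kb = x²/(0.0261 − x).
x is not negligible relative to C₀; solve x² + 0.00151·x − 3.94e-05 = 0.
x = [−0.00151 + √(0.00151² + 0.000158)]/2 = 5.57 × 10^-3 M
pOH = −log(5.57 × 10^-3) = 2.25; pH = 14.00 − 2.25 = 11.75

pH = 11.75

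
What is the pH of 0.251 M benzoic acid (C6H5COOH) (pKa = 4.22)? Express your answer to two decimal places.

pH = 2.41

C6H5COOH ⇌ C6H5COO- + H+
Ka = 10^(−4.22) = 6.03 × 10^-5
Ka = [H+]²/(0.251 − [H+]) = 6.03 × 10^-5
Assume [H+] ≪ 0.251: [H+] ≈ √(6.03 × 10^-5 × 0.251) = 3.89 × 10^-3 M
Check: 1.5% ionized — well under 5%, approximation valid.
pH = −log(3.89 × 10^-3) = 2.41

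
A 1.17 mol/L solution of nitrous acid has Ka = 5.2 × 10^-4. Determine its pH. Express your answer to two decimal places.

HNO2 ⇌ NO2- + H+
Ka = [H+]²/(1.17 − [H+]) = 5.2 × 10^-4
Neglecting [H+] in the denominator: [H+] = √(5.2 × 10^-4 × 1.17) = 2.47 × 10^-2 M
pH = −log[H+] = −log(2.47 × 10^-2) = 1.61

pH = 1.61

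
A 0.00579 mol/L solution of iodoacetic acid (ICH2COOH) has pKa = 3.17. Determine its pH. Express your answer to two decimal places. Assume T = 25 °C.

pH = 2.78

ICH2COOH ⇌ ICH2COO- + H+
Ka = 10^(−3.17) = 6.76 × 10^-4
From the ICE table, Ka = x²/(0.00579 − x) = 6.76 × 10^-4.
Here C₀/Ka ≈ 8.57, so the small-x approximation fails. Use the quadratic:
x = [−0.000676 + √(0.000676² + 1.57e-05)]/2 = 1.67 × 10^-3 M
pH = −log[H+] = −log(1.67 × 10^-3) = 2.78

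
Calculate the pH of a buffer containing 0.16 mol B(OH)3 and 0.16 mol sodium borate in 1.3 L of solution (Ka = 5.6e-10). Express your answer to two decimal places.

pKa = −log(5.6 × 10^-10) = 9.252
Henderson–Hasselbalch: pH = pKa + log([B(OH)4-]/[B(OH)3]) = 9.252 + log(0.16/0.16)
pH = 9.252 + (+0.000) = 9.25

pH = 9.25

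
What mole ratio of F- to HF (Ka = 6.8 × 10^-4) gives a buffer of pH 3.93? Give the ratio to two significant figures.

ratio = 5.8

pKa = -log(6.8 × 10^-4) = 3.167
pH = pKa + log(r) ⇒ log(r) = 3.93 − 3.167 = +0.763
r = [F-]/[HF] = 10^(+0.763) = 5.79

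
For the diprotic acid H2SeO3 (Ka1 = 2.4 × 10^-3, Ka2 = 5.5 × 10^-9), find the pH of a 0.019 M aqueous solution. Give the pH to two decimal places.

pH = 2.25

Since Ka1 ≫ Ka2, the first ionization dominates [H+].
Ka1 = x²/(0.019 − x) = 2.4 × 10^-3
Solving the quadratic: x = (−Ka1 + √(Ka1² + 4·Ka1·C₀))/2 = 5.66 × 10^-3 M
pH = −log(5.66 × 10^-3) = 2.25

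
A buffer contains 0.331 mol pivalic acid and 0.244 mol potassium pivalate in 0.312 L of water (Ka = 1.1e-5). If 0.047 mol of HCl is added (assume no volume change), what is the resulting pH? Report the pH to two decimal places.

pH = 4.68

After neutralization: n((CH3)3CCOOH) = 0.378 mol, n((CH3)3CCOO-) = 0.197 mol.
pKa = −log(1.1 × 10^-5) = 4.959
Henderson–Hasselbalch with mole ratio 0.197/0.378: pH = 4.959 + (-0.283)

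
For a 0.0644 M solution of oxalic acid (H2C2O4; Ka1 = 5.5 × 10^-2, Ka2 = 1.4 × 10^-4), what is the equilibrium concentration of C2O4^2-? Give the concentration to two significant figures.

1.4 × 10^-4 M

First ionization gives [H+] ≈ [HC2O4-] = 3.81 × 10^-2 M.
Second step: Ka2 = [H+][C2O4^2-]/[HC2O4-] ≈ [C2O4^2-] (since [H+] ≈ [HC2O4-]).
So [C2O4^2-] ≈ Ka2.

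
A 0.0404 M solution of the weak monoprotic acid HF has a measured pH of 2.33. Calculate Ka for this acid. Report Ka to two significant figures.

Ka = 6.1 × 10^-4

[H+] = 10^(-2.33) = 4.68 × 10^-3 M
At equilibrium [HA] = 0.0404 − 4.68 × 10^-3 = 3.57 × 10^-2 M
Ka = [H+][A-]/[HA] = (4.68 × 10^-3)² / 3.57 × 10^-2 = 6.1 × 10^-4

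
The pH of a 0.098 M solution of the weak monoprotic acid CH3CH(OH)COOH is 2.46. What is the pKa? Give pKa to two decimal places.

pKa = 3.90

[H+] = 10^(-2.46) = 3.47 × 10^-3 M
At equilibrium [HA] = 0.098 − 3.47 × 10^-3 = 9.45 × 10^-2 M
Ka = [H+][A-]/[HA] = (3.47 × 10^-3)² / 9.45 × 10^-2 = 1.27 × 10^-4
pKa = -log(1.27 × 10^-4) = 3.90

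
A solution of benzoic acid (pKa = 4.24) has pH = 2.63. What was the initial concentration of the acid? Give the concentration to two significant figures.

C₀ = 9.8 × 10^-2 M

[H+] = 10^(-2.63) = 2.34 × 10^-3 M = x
Ka = 10^(−4.24) = 5.75 × 10^-5
Ka = x²/(C₀ − x) ⇒ C₀ = x + x²/Ka
C₀ = 2.34 × 10^-3 + (2.34 × 10^-3)²/(5.75 × 10^-5) = 9.76 × 10^-2 M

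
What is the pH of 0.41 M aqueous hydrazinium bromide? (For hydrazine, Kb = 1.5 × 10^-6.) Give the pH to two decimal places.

N2H5+ is the conjugate acid of the weak base N2H4.
Ka = Kw/Kb = 1.0×10^-14 / 1.5 × 10^-6 = 6.67 × 10^-9
Ka = x²/(0.41 − x) = 6.67 × 10^-9
Neglecting x in the denominator: x = √(6.67 × 10^-9 × 0.41) = 5.23 × 10^-5 M
(x/C₀ = 0.013% < 5%, so the approximation holds.)
pH = −log[H+] = −log(5.23 × 10^-5) = 4.28

pH = 4.28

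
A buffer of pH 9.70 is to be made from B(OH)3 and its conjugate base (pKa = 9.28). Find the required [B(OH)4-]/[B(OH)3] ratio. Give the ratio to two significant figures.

pH = pKa + log(r) ⇒ log(r) = 9.70 − 9.28 = +0.42
r = [B(OH)4-]/[B(OH)3] = 10^(+0.42) = 2.63

ratio = 2.6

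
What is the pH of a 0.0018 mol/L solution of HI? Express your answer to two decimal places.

pH = 2.74

HI is a strong acid and dissociates completely, so [H+] = 0.0018 M.
pH = -log(0.0018) = 2.74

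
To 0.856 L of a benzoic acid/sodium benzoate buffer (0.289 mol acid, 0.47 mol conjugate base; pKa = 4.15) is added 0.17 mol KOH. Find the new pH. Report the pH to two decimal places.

After neutralization: n(C6H5COOH) = 0.119 mol, n(C6H5COO-) = 0.64 mol.
Henderson–Hasselbalch with mole ratio 0.64/0.119: pH = 4.15 + (+0.731)

pH = 4.88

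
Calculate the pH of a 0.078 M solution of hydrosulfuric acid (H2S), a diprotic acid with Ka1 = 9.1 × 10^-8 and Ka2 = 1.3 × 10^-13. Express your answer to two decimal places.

Ka1 ≫ Ka2, so treat the first dissociation as the only significant source of H+.
Ka1 = x²/(0.078 − x) = 9.1 × 10^-8
x ≈ √(9.1 × 10^-8 × 0.078) = 8.42 × 10^-5 M
pH = −log(8.42 × 10^-5) = 4.07

pH = 4.07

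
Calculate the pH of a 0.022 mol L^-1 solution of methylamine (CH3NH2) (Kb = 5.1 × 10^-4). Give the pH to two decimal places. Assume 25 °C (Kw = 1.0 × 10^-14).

pH = 11.49

CH3NH2 + H2O ⇌ CH3NH3+ + OH-
Kb = x²/(0.022 − x) = 5.1 × 10^-4
The 5% rule fails; solving x² + Kb·x − Kb·C₀ = 0 exactly:
x = [−0.00051 + √(0.00051² + 4.49e-05)]/2 = 3.10 × 10^-3 M
pOH = −log(3.10 × 10^-3) = 2.51; pH = 14.00 − 2.51 = 11.49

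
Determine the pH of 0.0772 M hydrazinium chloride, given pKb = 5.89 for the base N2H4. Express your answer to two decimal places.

N2H5+ is the conjugate acid of the weak base N2H4.
Kb = 10^(−5.89) = 1.29 × 10^-6
Ka = Kw/Kb = 1.0×10^-14 / 1.29 × 10^-6 = 7.75 × 10^-9
Ka = x²/(0.0772 − x) = 7.75 × 10^-9
Neglecting x in the denominator: x = √(7.75 × 10^-9 × 0.0772) = 2.45 × 10^-5 M
pH = −log(2.45 × 10^-5) = 4.61

pH = 4.61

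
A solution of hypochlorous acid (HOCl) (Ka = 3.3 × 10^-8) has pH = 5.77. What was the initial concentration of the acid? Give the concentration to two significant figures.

C₀ = 8.9 × 10^-5 M

[H+] = 10^(-5.77) = 1.70 × 10^-6 M = x
Ka = x²/(C₀ − x) ⇒ C₀ = x + x²/Ka
C₀ = 1.70 × 10^-6 + (1.70 × 10^-6)²/(3.3 × 10^-8) = 8.93 × 10^-5 M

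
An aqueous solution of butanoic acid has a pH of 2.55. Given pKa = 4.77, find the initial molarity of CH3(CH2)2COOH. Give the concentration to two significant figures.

C₀ = 4.7 × 10^-1 M

[H+] = 10^(-2.55) = 2.82 × 10^-3 M = x
Ka = 10^(−4.77) = 1.70 × 10^-5
Ka = x²/(C₀ − x) ⇒ C₀ = x + x²/Ka
C₀ = 2.82 × 10^-3 + (2.82 × 10^-3)²/(1.70 × 10^-5) = 4.71 × 10^-1 M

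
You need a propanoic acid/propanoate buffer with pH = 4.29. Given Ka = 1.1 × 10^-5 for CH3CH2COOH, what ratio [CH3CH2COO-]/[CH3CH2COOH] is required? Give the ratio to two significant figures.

pKa = -log(1.1 × 10^-5) = 4.959
pH = pKa + log(r) ⇒ log(r) = 4.29 − 4.959 = -0.669
r = [CH3CH2COO-]/[CH3CH2COOH] = 10^(-0.669) = 0.214

ratio = 0.21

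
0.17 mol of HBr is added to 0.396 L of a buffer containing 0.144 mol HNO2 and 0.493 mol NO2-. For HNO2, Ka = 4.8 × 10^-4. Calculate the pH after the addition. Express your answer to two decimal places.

pH = 3.33

Added H+ converts NO2- to HNO2: HNO2 → 0.314 mol, NO2- → 0.323 mol.
pKa = −log(4.8 × 10^-4) = 3.319
pH = pKa + log(n_NO2-/n_HNO2) = 3.319 + log(0.323/0.314) = 3.319 + (+0.012)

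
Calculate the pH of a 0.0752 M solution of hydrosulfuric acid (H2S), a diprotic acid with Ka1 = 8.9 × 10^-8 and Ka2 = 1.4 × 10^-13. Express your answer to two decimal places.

pH = 4.09

Ka1 ≫ Ka2, so treat the first dissociation as the only significant source of H+.
Ka1 = x²/(0.0752 − x) = 8.9 × 10^-8
x ≈ √(8.9 × 10^-8 × 0.0752) = 8.18 × 10^-5 M
pH = −log(8.18 × 10^-5) = 4.09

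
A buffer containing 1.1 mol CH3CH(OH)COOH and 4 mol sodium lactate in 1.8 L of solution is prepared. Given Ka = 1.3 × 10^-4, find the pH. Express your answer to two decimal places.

pH = 4.45

pKa = −log(1.3 × 10^-4) = 3.886
Henderson–Hasselbalch: pH = pKa + log([CH3CH(OH)COO-]/[CH3CH(OH)COOH]) = 3.886 + log(4/1.1)
pH = 3.886 + (+0.561) = 4.45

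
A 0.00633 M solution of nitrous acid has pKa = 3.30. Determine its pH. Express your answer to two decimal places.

HNO2 ⇌ NO2- + H+
Ka = 10^(−3.30) = 5.01 × 10^-4
Let x = [H+] at equilibrium. Ka = x²/(0.00633 − x).
Here C₀/Ka ≈ 12.6, so the small-x approximation fails. Use the quadratic:
x = (−Ka + √(Ka² + 4·Ka·C₀))/2 = 1.55 × 10^-3 M
pH = −log[H+] = −log(1.55 × 10^-3) = 2.81

pH = 2.81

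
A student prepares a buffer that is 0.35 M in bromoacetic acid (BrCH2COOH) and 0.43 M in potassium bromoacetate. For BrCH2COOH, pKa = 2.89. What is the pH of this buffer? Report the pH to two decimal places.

pH = 2.98

pH = pKa + log([A⁻]/[HA]) = 2.89 + log(0.43/0.35)
pH = 2.89 + (+0.089) = 2.98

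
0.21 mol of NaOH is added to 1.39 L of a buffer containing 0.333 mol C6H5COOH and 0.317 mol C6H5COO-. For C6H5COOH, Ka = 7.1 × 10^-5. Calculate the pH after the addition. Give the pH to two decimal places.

pH = 4.78

After neutralization: n(C6H5COOH) = 0.123 mol, n(C6H5COO-) = 0.527 mol.
pKa = −log(7.1 × 10^-5) = 4.149
Henderson–Hasselbalch with mole ratio 0.527/0.123: pH = 4.149 + (+0.632)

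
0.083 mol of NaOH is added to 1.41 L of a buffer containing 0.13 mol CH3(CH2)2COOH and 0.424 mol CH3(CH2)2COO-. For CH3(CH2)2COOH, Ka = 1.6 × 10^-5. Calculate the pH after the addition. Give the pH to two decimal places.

After neutralization: n(CH3(CH2)2COOH) = 0.047 mol, n(CH3(CH2)2COO-) = 0.507 mol.
pKa = −log(1.6 × 10^-5) = 4.796
Henderson–Hasselbalch with mole ratio 0.507/0.047: pH = 4.796 + (+1.033)

pH = 5.83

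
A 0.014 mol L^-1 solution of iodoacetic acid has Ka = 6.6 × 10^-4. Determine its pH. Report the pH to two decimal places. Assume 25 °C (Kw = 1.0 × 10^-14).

pH = 2.56

ICH2COOH ⇌ ICH2COO- + H+
Ka = x²/(0.014 − x) = 6.6 × 10^-4
Here C₀/Ka ≈ 21.2, so the small-x approximation fails. Use the quadratic:
x = (−Ka + √(Ka² + 4·Ka·C₀))/2 = 2.73 × 10^-3 M
pH = −log[H+] = −log(2.73 × 10^-3) = 2.56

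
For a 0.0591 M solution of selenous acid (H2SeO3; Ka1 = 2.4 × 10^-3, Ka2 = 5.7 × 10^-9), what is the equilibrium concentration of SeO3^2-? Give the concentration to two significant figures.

5.7 × 10^-9 M

First ionization gives [H+] ≈ [HSeO3-] = 1.08 × 10^-2 M.
Second step: Ka2 = [H+][SeO3^2-]/[HSeO3-] ≈ [SeO3^2-] (since [H+] ≈ [HSeO3-]).
So [SeO3^2-] ≈ Ka2.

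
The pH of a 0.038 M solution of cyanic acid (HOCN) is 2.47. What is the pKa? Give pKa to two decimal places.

[H+] = 10^(-2.47) = 3.39 × 10^-3 M
At equilibrium [HA] = 0.038 − 3.39 × 10^-3 = 3.46 × 10^-2 M
Ka = [H+][A-]/[HA] = (3.39 × 10^-3)² / 3.46 × 10^-2 = 3.32 × 10^-4
pKa = -log(3.32 × 10^-4) = 3.48

pKa = 3.48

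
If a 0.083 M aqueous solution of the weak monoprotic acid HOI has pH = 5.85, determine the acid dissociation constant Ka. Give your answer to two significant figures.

Ka = 2.4 × 10^-11

[H+] = 10^(-5.85) = 1.41 × 10^-6 M
At equilibrium [HA] = 0.083 − 1.41 × 10^-6 = 8.30 × 10^-2 M
Ka = [H+][A-]/[HA] = (1.41 × 10^-6)² / 8.30 × 10^-2 = 2.4 × 10^-11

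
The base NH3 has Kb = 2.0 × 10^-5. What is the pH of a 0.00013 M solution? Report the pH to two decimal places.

NH3 + H2O ⇌ NH4+ + OH-
Kb = [OH-]²/(0.00013 − [OH-]) = 2.0 × 10^-5
The 5% rule fails; solving [OH-]² + Kb·[OH-] − Kb·C₀ = 0 exactly:
[OH-] = [−2e-05 + √(2e-05² + 1.04e-08)]/2 = 4.20 × 10^-5 M
pOH = −log(4.20 × 10^-5) = 4.38; pH = 14.00 − 4.38 = 9.62

pH = 9.62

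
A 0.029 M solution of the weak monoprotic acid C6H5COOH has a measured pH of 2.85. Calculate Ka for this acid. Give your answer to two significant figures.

[H+] = 10^(-2.85) = 1.41 × 10^-3 M
At equilibrium [HA] = 0.029 − 1.41 × 10^-3 = 2.76 × 10^-2 M
Ka = [H+][A-]/[HA] = (1.41 × 10^-3)² / 2.76 × 10^-2 = 7.2 × 10^-5

Ka = 7.2 × 10^-5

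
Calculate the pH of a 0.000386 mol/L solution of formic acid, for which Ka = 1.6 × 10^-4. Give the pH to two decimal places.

pH = 3.74

HCOOH ⇌ HCOO- + H+
From the ICE table, Ka = x²/(0.000386 − x) = 1.6 × 10^-4.
x is not negligible relative to C₀; solve x² + 0.00016·x − 6.18e-08 = 0.
x = (−Ka + √(Ka² + 4·Ka·C₀))/2 = 1.81 × 10^-4 M
pH = −log(1.81 × 10^-4) = 3.74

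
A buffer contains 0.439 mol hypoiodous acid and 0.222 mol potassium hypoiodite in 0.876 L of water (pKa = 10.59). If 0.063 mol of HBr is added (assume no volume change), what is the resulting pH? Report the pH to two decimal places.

pH = 10.09

Added H+ converts OI- to HOI: HOI → 0.502 mol, OI- → 0.159 mol.
pH = pKa + log(n_OI-/n_HOI) = 10.59 + log(0.159/0.502) = 10.59 + (-0.499)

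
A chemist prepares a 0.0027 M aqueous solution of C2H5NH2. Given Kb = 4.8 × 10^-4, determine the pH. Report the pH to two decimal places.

pH = 10.97

C2H5NH2 + H2O ⇌ C2H5NH3+ + OH-
From the ICE table, Kb = x²/(0.0027 − x) = 4.8 × 10^-4.
x is not negligible relative to C₀; solve x² + 0.00048·x − 1.3e-06 = 0.
x = [−0.00048 + √(0.00048² + 5.18e-06)]/2 = 9.23 × 10^-4 M
pOH = 3.03, so pH = 14.00 − pOH = 10.97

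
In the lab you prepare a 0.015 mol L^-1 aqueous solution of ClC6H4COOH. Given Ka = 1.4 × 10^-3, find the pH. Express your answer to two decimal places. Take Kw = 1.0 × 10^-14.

ClC6H4COOH ⇌ ClC6H4COO- + H+
From the ICE table, Ka = [H+]²/(0.015 − [H+]) = 1.4 × 10^-3.
The 5% rule fails; solving [H+]² + Ka·[H+] − Ka·C₀ = 0 exactly:
[H+] = (−Ka + √(Ka² + 4·Ka·C₀))/2 = 3.94 × 10^-3 M
pH = −log(3.94 × 10^-3) = 2.40

pH = 2.40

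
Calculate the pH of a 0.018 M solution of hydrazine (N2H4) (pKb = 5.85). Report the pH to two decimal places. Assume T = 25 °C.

pH = 10.20

N2H4 + H2O ⇌ N2H5+ + OH-
Kb = 10^(−5.85) = 1.41 × 10^-6
Kb = [OH-]²/(0.018 − [OH-]) = 1.41 × 10^-6
Assume [OH-] ≪ 0.018: [OH-] ≈ √(1.41 × 10^-6 × 0.018) = 1.59 × 10^-4 M
pOH = −log(1.59 × 10^-4) = 3.80; pH = 14.00 − 3.80 = 10.20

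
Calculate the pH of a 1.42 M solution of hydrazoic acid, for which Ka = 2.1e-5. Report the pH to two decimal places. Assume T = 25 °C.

HN3 ⇌ N3- + H+
From the ICE table, Ka = [H+]²/(1.42 − [H+]) = 2.1 × 10^-5.
Since Ka ≪ C₀, [H+] ≈ √(Ka·C₀) = 5.46 × 10^-3 M.
([H+]/C₀ = 0.38% < 5%, so the approximation holds.)
pH = −log[H+] = −log(5.46 × 10^-3) = 2.26

pH = 2.26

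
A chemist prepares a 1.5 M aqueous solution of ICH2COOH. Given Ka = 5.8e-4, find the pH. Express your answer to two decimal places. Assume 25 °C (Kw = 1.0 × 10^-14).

pH = 1.53

ICH2COOH ⇌ ICH2COO- + H+
Let x = [H+] at equilibrium. Ka = x²/(1.5 − x).
Assume x ≪ 1.5: x ≈ √(5.8 × 10^-4 × 1.5) = 2.95 × 10^-2 M
(x/C₀ = 2% < 5%, so the approximation holds.)
pH = −log(2.95 × 10^-2) = 1.53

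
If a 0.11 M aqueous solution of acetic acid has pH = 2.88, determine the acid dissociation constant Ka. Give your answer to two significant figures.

Ka = 1.6 × 10^-5

[H+] = 10^(-2.88) = 1.32 × 10^-3 M
At equilibrium [HA] = 0.11 − 1.32 × 10^-3 = 1.09 × 10^-1 M
Ka = [H+][A-]/[HA] = (1.32 × 10^-3)² / 1.09 × 10^-1 = 1.6 × 10^-5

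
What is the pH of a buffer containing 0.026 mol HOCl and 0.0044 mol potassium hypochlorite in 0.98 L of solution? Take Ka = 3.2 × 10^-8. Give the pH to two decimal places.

pH = 6.72

pKa = −log(3.2 × 10^-8) = 7.495
Using pH = pKa + log([base]/[acid]) with [base]/[acid] = 0.0044/0.026:
pH = 7.495 + (-0.772) = 6.72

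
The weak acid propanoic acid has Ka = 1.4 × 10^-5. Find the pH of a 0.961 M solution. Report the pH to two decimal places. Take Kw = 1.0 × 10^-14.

CH3CH2COOH ⇌ CH3CH2COO- + H+
Let x = [H+] at equilibrium. Ka = x²/(0.961 − x).
Neglecting x in the denominator: x = √(1.4 × 10^-5 × 0.961) = 3.67 × 10^-3 M
Check: 0.38% ionized — well under 5%, approximation valid.
pH = −log(3.67 × 10^-3) = 2.44

pH = 2.44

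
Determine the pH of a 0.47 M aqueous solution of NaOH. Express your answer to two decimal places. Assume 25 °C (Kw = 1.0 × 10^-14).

pH = 13.67

NaOH is a strong base; [OH-] = 0.47 M.
pOH = -log(0.47) = 0.33
pH = 14.00 - 0.33 = 13.67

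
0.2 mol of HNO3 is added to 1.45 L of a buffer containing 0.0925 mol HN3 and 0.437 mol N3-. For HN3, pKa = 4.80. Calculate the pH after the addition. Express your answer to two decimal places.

Added H+ converts N3- to HN3: HN3 → 0.292 mol, N3- → 0.237 mol.
pH = pKa + log(n_N3-/n_HN3) = 4.80 + log(0.237/0.292) = 4.80 + (-0.091)

pH = 4.71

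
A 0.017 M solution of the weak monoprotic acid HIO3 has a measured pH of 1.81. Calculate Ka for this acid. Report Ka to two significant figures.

Ka = 1.6 × 10^-1

[H+] = 10^(-1.81) = 1.55 × 10^-2 M
At equilibrium [HA] = 0.017 − 1.55 × 10^-2 = 1.50 × 10^-3 M
Ka = [H+][A-]/[HA] = (1.55 × 10^-2)² / 1.50 × 10^-3 = 1.6 × 10^-1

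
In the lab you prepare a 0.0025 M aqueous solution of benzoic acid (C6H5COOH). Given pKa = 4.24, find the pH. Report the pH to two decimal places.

C6H5COOH ⇌ C6H5COO- + H+
Ka = 10^(−4.24) = 5.75 × 10^-5
From the ICE table, Ka = [H+]²/(0.0025 − [H+]) = 5.75 × 10^-5.
Here C₀/Ka ≈ 43.5, so the small-[H+] approximation fails. Use the quadratic:
[H+] = (−Ka + √(Ka² + 4·Ka·C₀))/2 = 3.51 × 10^-4 M
pH = −log[H+] = −log(3.51 × 10^-4) = 3.45

pH = 3.45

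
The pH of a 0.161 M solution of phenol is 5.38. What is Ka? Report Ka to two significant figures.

[H+] = 10^(-5.38) = 4.17 × 10^-6 M
At equilibrium [HA] = 0.161 − 4.17 × 10^-6 = 1.61 × 10^-1 M
Ka = [H+][A-]/[HA] = (4.17 × 10^-6)² / 1.61 × 10^-1 = 1.1 × 10^-10

Ka = 1.1 × 10^-10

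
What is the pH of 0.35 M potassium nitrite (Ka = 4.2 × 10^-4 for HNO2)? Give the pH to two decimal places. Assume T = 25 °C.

pH = 8.46

NO2- is the conjugate base of the weak acid HNO2.
Kb = Kw/Ka = 1.0×10^-14 / 4.2 × 10^-4 = 2.38 × 10^-11
From the ICE table, Kb = [OH-]²/(0.35 − [OH-]) = 2.38 × 10^-11.
Assume [OH-] ≪ 0.35: [OH-] ≈ √(2.38 × 10^-11 × 0.35) = 2.89 × 10^-6 M
([OH-]/C₀ = 0.00082% < 5%, so the approximation holds.)
pOH = −log(2.89 × 10^-6) = 5.54; pH = 14.00 − 5.54 = 8.46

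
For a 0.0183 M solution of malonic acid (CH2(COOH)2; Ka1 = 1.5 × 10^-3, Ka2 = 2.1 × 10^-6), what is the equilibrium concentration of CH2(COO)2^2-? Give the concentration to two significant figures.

2.1 × 10^-6 M

First ionization gives [H+] ≈ [CH2(COOH)COO-] = 4.54 × 10^-3 M.
Second step: Ka2 = [H+][CH2(COO)2^2-]/[CH2(COOH)COO-] ≈ [CH2(COO)2^2-] (since [H+] ≈ [CH2(COOH)COO-]).
So [CH2(COO)2^2-] ≈ Ka2.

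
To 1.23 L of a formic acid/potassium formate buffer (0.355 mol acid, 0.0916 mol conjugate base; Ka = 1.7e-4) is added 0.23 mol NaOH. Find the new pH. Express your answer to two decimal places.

pH = 4.18

OH- converts HCOOH to HCOO-: HCOOH → 0.125 mol, HCOO- → 0.322 mol.
pKa = −log(1.7 × 10^-4) = 3.770
Henderson–Hasselbalch with mole ratio 0.322/0.125: pH = 3.770 + (+0.411)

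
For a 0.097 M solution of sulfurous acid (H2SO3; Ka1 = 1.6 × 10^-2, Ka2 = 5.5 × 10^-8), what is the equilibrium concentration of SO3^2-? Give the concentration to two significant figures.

First ionization gives [H+] ≈ [HSO3-] = 3.22 × 10^-2 M.
Second step: Ka2 = [H+][SO3^2-]/[HSO3-] ≈ [SO3^2-] (since [H+] ≈ [HSO3-]).
So [SO3^2-] ≈ Ka2.

5.5 × 10^-8 M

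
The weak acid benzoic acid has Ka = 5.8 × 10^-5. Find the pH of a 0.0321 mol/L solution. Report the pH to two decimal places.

pH = 2.87

C6H5COOH ⇌ C6H5COO- + H+
Ka = [H+]²/(0.0321 − [H+]) = 5.8 × 10^-5
Since Ka ≪ C₀, [H+] ≈ √(Ka·C₀) = 1.36 × 10^-3 M.
pH = −log[H+] = −log(1.36 × 10^-3) = 2.87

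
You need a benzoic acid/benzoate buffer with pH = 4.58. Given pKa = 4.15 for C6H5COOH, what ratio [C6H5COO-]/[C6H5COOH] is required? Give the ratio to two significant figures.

ratio = 2.7

pH = pKa + log(r) ⇒ log(r) = 4.58 − 4.15 = +0.43
r = [C6H5COO-]/[C6H5COOH] = 10^(+0.43) = 2.69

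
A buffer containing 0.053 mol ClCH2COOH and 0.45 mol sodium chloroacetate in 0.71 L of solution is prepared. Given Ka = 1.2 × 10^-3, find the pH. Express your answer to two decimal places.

pKa = −log(1.2 × 10^-3) = 2.921
pH = pKa + log([A⁻]/[HA]) = 2.921 + log(0.45/0.053)
pH = 2.921 + (+0.929) = 3.85

pH = 3.85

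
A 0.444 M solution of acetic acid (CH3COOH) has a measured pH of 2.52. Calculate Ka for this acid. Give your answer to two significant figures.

Ka = 2.1 × 10^-5

[H+] = 10^(-2.52) = 3.02 × 10^-3 M
At equilibrium [HA] = 0.444 − 3.02 × 10^-3 = 4.41 × 10^-1 M
Ka = [H+][A-]/[HA] = (3.02 × 10^-3)² / 4.41 × 10^-1 = 2.1 × 10^-5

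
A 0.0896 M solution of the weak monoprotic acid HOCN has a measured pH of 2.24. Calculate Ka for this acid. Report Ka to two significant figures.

Ka = 3.9 × 10^-4

[H+] = 10^(-2.24) = 5.75 × 10^-3 M
At equilibrium [HA] = 0.0896 − 5.75 × 10^-3 = 8.38 × 10^-2 M
Ka = [H+][A-]/[HA] = (5.75 × 10^-3)² / 8.38 × 10^-2 = 3.9 × 10^-4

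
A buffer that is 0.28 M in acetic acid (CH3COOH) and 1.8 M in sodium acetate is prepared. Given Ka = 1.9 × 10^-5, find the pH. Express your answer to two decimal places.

pH = 5.53

pKa = −log(1.9 × 10^-5) = 4.721
pH = pKa + log([A⁻]/[HA]) = 4.721 + log(1.8/0.28)
pH = 4.721 + (+0.808) = 5.53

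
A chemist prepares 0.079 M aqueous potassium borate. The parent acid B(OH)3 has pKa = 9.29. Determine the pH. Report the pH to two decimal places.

B(OH)4- is the conjugate base of the weak acid B(OH)3.
Ka = 10^(−9.29) = 5.13 × 10^-10
Kb = Kw/Ka = 1.0×10^-14 / 5.13 × 10^-10 = 1.95 × 10^-5
Kb = [OH-]²/(0.079 − [OH-]) = 1.95 × 10^-5
Neglecting [OH-] in the denominator: [OH-] = √(1.95 × 10^-5 × 0.079) = 1.24 × 10^-3 M
([OH-]/C₀ = 1.6% < 5%, so the approximation holds.)
pOH = −log(1.24 × 10^-3) = 2.91; pH = 14.00 − 2.91 = 11.09

pH = 11.09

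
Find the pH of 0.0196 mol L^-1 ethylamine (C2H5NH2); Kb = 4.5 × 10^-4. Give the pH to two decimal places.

pH = 11.44

C2H5NH2 + H2O ⇌ C2H5NH3+ + OH-
From the ICE table, Kb = [OH-]²/(0.0196 − [OH-]) = 4.5 × 10^-4.
[OH-] is not negligible relative to C₀; solve [OH-]² + 0.00045·[OH-] − 8.82e-06 = 0.
[OH-] = (−Kb + √(Kb² + 4·Kb·C₀))/2 = 2.75 × 10^-3 M
pOH = −log(2.75 × 10^-3) = 2.56; pH = 14.00 − 2.56 = 11.44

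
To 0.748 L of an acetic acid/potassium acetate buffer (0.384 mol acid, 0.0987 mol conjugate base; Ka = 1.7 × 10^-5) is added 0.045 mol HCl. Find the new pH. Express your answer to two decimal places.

pH = 3.87

After neutralization: n(CH3COOH) = 0.429 mol, n(CH3COO-) = 0.0537 mol.
pKa = −log(1.7 × 10^-5) = 4.770
Henderson–Hasselbalch with mole ratio 0.0537/0.429: pH = 4.770 + (-0.902)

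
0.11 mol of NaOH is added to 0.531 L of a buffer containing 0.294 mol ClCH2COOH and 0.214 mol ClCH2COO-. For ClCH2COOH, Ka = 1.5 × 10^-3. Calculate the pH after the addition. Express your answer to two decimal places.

pH = 3.07

OH- converts ClCH2COOH to ClCH2COO-: ClCH2COOH → 0.184 mol, ClCH2COO- → 0.324 mol.
pKa = −log(1.5 × 10^-3) = 2.824
pH = pKa + log(n_ClCH2COO-/n_ClCH2COOH) = 2.824 + log(0.324/0.184) = 2.824 + (+0.246)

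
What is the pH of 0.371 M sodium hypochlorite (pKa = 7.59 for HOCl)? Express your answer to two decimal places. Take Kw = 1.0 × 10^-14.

OCl- is the conjugate base of the weak acid HOCl.
Ka = 10^(−7.59) = 2.57 × 10^-8
Kb = Kw/Ka = 1.0×10^-14 / 2.57 × 10^-8 = 3.89 × 10^-7
Kb = [OH-]²/(0.371 − [OH-]) = 3.89 × 10^-7
Assume [OH-] ≪ 0.371: [OH-] ≈ √(3.89 × 10^-7 × 0.371) = 3.80 × 10^-4 M
Check: 0.1% ionized — well under 5%, approximation valid.
pOH = 3.42, so pH = 14.00 − pOH = 10.58

pH = 10.58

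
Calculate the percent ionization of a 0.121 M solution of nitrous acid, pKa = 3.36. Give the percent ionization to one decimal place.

5.8%

HNO2 ⇌ NO2- + H+; let x = [H+] at equilibrium.
Ka = 10^(−3.36) = 4.37 × 10^-4
Solve x² + 0.000437x − 5.29e-05 = 0 → x = 7.06 × 10^-3 M
% ionization = x/C₀ × 100% = 7.06 × 10^-3/0.121 × 100% = 5.8%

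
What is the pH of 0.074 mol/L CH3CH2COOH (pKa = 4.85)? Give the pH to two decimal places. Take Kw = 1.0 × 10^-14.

pH = 2.99

CH3CH2COOH ⇌ CH3CH2COO- + H+
Ka = 10^(−4.85) = 1.41 × 10^-5
From the ICE table, Ka = [H+]²/(0.074 − [H+]) = 1.41 × 10^-5.
Since Ka ≪ C₀, [H+] ≈ √(Ka·C₀) = 1.02 × 10^-3 M.
Check: 1.4% ionized — well under 5%, approximation valid.
pH = −log[H+] = −log(1.02 × 10^-3) = 2.99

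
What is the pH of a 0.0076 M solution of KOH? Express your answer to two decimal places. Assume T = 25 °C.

KOH is a strong base; [OH-] = 0.0076 M.
pOH = -log(0.0076) = 2.12
pH = 14.00 - 2.12 = 11.88

pH = 11.88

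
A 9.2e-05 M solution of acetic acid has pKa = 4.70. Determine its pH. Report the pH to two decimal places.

pH = 4.47

CH3COOH ⇌ CH3COO- + H+
Ka = 10^(−4.70) = 2.00 × 10^-5
From the ICE table, Ka = [H+]²/(9.2e-05 − [H+]) = 2.00 × 10^-5.
[H+] is not negligible relative to C₀; solve [H+]² + 2e-05·[H+] − 1.84e-09 = 0.
[H+] = [−2e-05 + √(2e-05² + 7.36e-09)]/2 = 3.40 × 10^-5 M
pH = −log[H+] = −log(3.40 × 10^-5) = 4.47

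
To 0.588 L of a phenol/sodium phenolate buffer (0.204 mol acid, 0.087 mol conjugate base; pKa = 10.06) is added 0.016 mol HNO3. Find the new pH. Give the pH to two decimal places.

After neutralization: n(C6H5OH) = 0.22 mol, n(C6H5O-) = 0.071 mol.
Henderson–Hasselbalch with mole ratio 0.071/0.22: pH = 10.06 + (-0.491)

pH = 9.57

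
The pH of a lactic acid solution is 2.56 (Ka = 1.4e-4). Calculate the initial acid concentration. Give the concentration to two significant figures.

C₀ = 5.7 × 10^-2 M

[H+] = 10^(-2.56) = 2.75 × 10^-3 M = x
Ka = x²/(C₀ − x) ⇒ C₀ = x + x²/Ka
C₀ = 2.75 × 10^-3 + (2.75 × 10^-3)²/(1.4 × 10^-4) = 5.68 × 10^-2 M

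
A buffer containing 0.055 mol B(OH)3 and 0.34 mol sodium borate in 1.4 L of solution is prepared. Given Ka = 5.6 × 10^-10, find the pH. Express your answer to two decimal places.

pH = 10.04

pKa = −log(5.6 × 10^-10) = 9.252
pH = pKa + log([A⁻]/[HA]) = 9.252 + log(0.34/0.055)
pH = 9.252 + (+0.791) = 10.04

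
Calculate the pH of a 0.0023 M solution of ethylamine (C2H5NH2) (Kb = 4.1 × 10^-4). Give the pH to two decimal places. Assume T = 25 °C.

C2H5NH2 + H2O ⇌ C2H5NH3+ + OH-
Kb = x²/(0.0023 − x) = 4.1 × 10^-4
The 5% rule fails; solving x² + Kb·x − Kb·C₀ = 0 exactly:
x = [−0.00041 + √(0.00041² + 3.77e-06)]/2 = 7.87 × 10^-4 M
pOH = 3.10, so pH = 14.00 − pOH = 10.90

pH = 10.90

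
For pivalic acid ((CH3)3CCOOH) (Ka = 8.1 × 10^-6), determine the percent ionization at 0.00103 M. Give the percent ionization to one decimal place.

8.5%

(CH3)3CCOOH ⇌ (CH3)3CCOO- + H+; let x = [H+] at equilibrium.
Solve x² + 8.1e-06x − 8.34e-09 = 0 → x = 8.74 × 10^-5 M
% ionization = x/C₀ × 100% = 8.74 × 10^-5/0.00103 × 100% = 8.5%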